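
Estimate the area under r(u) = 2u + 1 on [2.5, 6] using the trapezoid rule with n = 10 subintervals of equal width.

33.25

Δu = (6 − 2.5)/10 = 0.35.
r(2.5) = 6, r(2.85) = 6.7, r(3.2) = 7.4, r(3.55) = 8.1, r(3.9) = 8.8, r(4.25) = 9.5, r(4.6) = 10.2, r(4.95) = 10.9, r(5.3) = 11.6, r(5.65) = 12.3, r(6) = 13.
T_10 = (Δu/2)·[r(u_0) + 2r(u_1) + ... + 2r(u_{9}) + r(u_10)].
Sum = 33.25.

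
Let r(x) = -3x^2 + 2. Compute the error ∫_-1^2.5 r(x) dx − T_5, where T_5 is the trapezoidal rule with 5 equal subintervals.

Exact integral: ∫_-1^2.5 r(x) dx = -9.625.
T_5 = -10.4825.
Error = -9.625 − (-10.4825) = 0.8575.

0.8575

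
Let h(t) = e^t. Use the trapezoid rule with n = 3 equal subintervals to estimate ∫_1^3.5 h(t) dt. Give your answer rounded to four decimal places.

32.1362

Δt = (3.5 − 1)/3 = 5/6.
h(1) ≈ 2.7183, h(11/6) ≈ 6.2547, h(8/3) ≈ 14.3919, h(3.5) ≈ 33.1155.
T_3 = (Δt/2)·[h(t_0) + 2h(t_1) + 2h(t_2) + h(t_3)].
Sum ≈ 32.1362.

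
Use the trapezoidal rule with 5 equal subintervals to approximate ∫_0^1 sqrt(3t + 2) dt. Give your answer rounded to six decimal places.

Δt = (1 − 0)/5 = 0.2.
f(0) ≈ 1.414214, f(0.2) ≈ 1.612452, f(0.4) ≈ 1.788854, f(0.6) ≈ 1.949359, f(0.8) ≈ 2.097618, f(1) ≈ 2.236068.
T_5 = (Δt/2)·[f(t_0) + 2f(t_1) + ... + 2f(t_{4}) + f(t_5)].
Sum ≈ 1.854685.

1.854685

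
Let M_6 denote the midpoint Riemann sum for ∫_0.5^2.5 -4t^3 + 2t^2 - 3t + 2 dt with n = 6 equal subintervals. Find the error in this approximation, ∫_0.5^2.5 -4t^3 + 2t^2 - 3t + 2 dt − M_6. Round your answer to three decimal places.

-0.296

Exact integral: ∫_0.5^2.5 f(t) dt ≈ -33.66667.
M_6 ≈ -33.37037.
Error ≈ -33.66667 − (-33.37037) ≈ -0.296.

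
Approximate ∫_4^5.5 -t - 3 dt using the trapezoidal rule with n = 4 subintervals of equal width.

-11.625

Δt = (5.5 − 4)/4 = 0.375.
f(4) = -7, f(4.375) = -7.375, f(4.75) = -7.75, f(5.125) = -8.125, f(5.5) = -8.5.
T_4 = (Δt/2)·[f(t_0) + 2f(t_1) + 2f(t_2) + 2f(t_3) + f(t_4)].
Sum = -11.625.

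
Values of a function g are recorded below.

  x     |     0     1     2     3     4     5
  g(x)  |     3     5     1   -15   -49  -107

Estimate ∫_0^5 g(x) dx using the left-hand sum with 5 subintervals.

Δx = 1.
Sum = 1·[3 + 5 + 1 + (-15) + (-49)] = -55.

-55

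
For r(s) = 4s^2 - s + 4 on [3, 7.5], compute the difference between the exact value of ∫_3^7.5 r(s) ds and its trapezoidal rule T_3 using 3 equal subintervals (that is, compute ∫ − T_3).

Exact integral: ∫_3^7.5 r(s) ds = 520.875.
T_3 = 527.625.
Error = 520.875 − 527.625 = -6.75.

-6.75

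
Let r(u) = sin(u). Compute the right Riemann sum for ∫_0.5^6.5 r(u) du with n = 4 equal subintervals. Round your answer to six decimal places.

Δu = (6.5 − 0.5)/4 = 1.5.
Right endpoints: 2, 3.5, 5, 6.5.
r(2) ≈ 0.909297, r(3.5) ≈ -0.350783, r(5) ≈ -0.958924, r(6.5) ≈ 0.215120.
Sum = Δu · [r(2) + r(3.5) + r(5) + r(6.5)].
Sum ≈ -0.277935.

-0.277935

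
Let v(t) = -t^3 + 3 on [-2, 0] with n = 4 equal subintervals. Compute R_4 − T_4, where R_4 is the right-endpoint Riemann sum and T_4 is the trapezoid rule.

R_4 = 8.25.
T_4 = 10.25.
R_4 − T_4 = -2.

-2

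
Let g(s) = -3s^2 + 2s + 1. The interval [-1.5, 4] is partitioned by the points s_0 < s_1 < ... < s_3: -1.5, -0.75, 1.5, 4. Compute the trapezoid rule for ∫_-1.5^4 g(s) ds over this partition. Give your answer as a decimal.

-61.84375

Subinterval widths: 0.75, 2.25, 2.5.
g(-1.5) = -8.75, g(-0.75) = -2.1875, g(1.5) = -2.75, g(4) = -39.
On each subinterval the trapezoid contributes (Δs_i/2)·[g(s_{i-1}) + g(s_i)].
Sum = -61.84375.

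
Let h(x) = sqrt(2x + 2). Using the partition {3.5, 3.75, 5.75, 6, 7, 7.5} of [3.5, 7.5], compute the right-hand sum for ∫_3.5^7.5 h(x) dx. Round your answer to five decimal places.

Subinterval widths: 0.25, 2, 0.25, 1, 0.5.
Right endpoints: 3.75, 5.75, 6, 7, 7.5.
h(3.75) ≈ 3.08221, h(5.75) ≈ 3.67423, h(6) ≈ 3.74166, h(7) ≈ 4.00000, h(7.5) ≈ 4.12311.
Sum = Σ Δx_i · h(x_i).
Sum ≈ 15.11599.

15.11599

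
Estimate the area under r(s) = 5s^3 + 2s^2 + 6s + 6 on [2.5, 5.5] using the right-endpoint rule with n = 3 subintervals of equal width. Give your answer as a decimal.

Δs = (5.5 − 2.5)/3 = 1.
Right endpoints: 3.5, 4.5, 5.5.
r(3.5) = 265.875, r(4.5) = 529.125, r(5.5) = 931.375.
Sum = Δs · [r(3.5) + r(4.5) + r(5.5)].
Sum = 1726.375.

1726.375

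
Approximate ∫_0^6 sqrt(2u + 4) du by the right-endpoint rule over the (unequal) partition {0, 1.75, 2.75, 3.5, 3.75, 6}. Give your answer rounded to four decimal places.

20.2100

Subinterval widths: 1.75, 1, 0.75, 0.25, 2.25.
Right endpoints: 1.75, 2.75, 3.5, 3.75, 6.
f(1.75) ≈ 2.7386, f(2.75) ≈ 3.0822, f(3.5) ≈ 3.3166, f(3.75) ≈ 3.3912, f(6) ≈ 4.0000.
Sum = Σ Δu_i · f(u_i).
Sum ≈ 20.2100.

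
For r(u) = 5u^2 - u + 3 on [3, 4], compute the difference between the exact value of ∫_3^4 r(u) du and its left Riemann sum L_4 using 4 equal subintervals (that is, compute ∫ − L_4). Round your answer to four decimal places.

Exact integral: ∫_3^4 r(u) du ≈ 61.166667.
L_4 = 56.96875.
Error ≈ 61.166667 − 56.96875 ≈ 4.1979.

4.1979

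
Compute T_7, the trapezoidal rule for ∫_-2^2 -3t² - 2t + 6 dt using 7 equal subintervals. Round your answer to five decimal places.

Δt = (2 − (-2))/7 = 4/7.
f(-2) = -2, f(-10/7) = 134/49, f(-6/7) = 270/49, f(-2/7) = 310/49, f(2/7) = 254/49, f(6/7) = 102/49, f(10/7) = -146/49, f(2) = -10.
T_7 = (Δt/2)·[f(t_0) + 2f(t_1) + ... + 2f(t_{6}) + f(t_7)].
Sum ≈ 7.34694.

7.34694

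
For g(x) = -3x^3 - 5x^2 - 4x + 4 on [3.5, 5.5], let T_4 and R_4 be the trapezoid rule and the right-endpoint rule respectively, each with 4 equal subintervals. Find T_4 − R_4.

117.125

T_4 = -811.375.
R_4 = -928.5.
T_4 − R_4 = 117.125.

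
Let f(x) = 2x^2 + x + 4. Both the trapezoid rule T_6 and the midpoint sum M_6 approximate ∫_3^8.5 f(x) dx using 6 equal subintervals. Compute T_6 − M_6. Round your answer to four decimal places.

T_6 ≈ 446.582176.
M_6 ≈ 444.271412.
T_6 − M_6 ≈ 2.3108.

2.3108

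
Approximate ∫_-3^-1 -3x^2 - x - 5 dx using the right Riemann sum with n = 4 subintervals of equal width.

Δx = (-1 − (-3))/4 = 0.5.
Right endpoints: -2.5, -2, -1.5, -1.
f(-2.5) = -21.25, f(-2) = -15, f(-1.5) = -10.25, f(-1) = -7.
Sum = Δx · [f(-2.5) + f(-2) + f(-1.5) + f(-1)].
Sum = -26.75.

-26.75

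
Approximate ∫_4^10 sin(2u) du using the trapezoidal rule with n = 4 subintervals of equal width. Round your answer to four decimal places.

Δu = (10 − 4)/4 = 1.5.
f(4) ≈ 0.9894, f(5.5) ≈ -1.0000, f(7) ≈ 0.9906, f(8.5) ≈ -0.9614, f(10) ≈ 0.9129.
T_4 = (Δu/2)·[f(u_0) + 2f(u_1) + 2f(u_2) + 2f(u_3) + f(u_4)].
Sum ≈ -0.0294.

-0.0294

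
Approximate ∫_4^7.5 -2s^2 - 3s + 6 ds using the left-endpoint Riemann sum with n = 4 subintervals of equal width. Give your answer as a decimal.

-239.0390625

Δs = (7.5 − 4)/4 = 0.875.
Left endpoints: 4, 4.875, 5.75, 6.625.
f(4) = -38, f(4.875) = -56.15625, f(5.75) = -77.375, f(6.625) = -101.65625.
Sum = Δs · [f(4) + f(4.875) + f(5.75) + f(6.625)].
Sum = -239.0390625.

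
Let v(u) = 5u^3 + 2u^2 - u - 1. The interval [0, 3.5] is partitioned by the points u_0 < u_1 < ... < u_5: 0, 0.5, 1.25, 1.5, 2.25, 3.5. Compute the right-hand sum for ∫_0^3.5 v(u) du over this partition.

353.3515625

Subinterval widths: 0.5, 0.75, 0.25, 0.75, 1.25.
Right endpoints: 0.5, 1.25, 1.5, 2.25, 3.5.
v(0.5) = -0.375, v(1.25) = 10.640625, v(1.5) = 18.875, v(2.25) = 63.828125, v(3.5) = 234.375.
Sum = Σ Δu_i · v(u_i).
Sum = 353.3515625.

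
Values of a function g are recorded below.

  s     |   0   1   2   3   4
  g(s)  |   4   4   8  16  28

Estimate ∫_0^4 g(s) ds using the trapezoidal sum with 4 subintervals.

44

Δs = 1.
T_4 = (1/2)·[4 + 2·4 + 2·8 + 2·16 + 28] = 44.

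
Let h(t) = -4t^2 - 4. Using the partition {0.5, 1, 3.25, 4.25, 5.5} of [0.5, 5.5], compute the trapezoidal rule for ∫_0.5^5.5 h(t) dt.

-251.3125

Subinterval widths: 0.5, 2.25, 1, 1.25.
h(0.5) = -5, h(1) = -8, h(3.25) = -46.25, h(4.25) = -76.25, h(5.5) = -125.
On each subinterval the trapezoid contributes (Δt_i/2)·[h(t_{i-1}) + h(t_i)].
Sum = -251.3125.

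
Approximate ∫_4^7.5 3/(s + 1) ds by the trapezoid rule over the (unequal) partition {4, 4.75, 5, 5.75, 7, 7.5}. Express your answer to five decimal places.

1.59667

Subinterval widths: 0.75, 0.25, 0.75, 1.25, 0.5.
f(4) = 0.6, f(4.75) = 12/23, f(5) = 0.5, f(5.75) = 4/9, f(7) = 0.375, f(7.5) = 6/17.
On each subinterval the trapezoid contributes (Δs_i/2)·[f(s_{i-1}) + f(s_i)].
Sum ≈ 1.59667.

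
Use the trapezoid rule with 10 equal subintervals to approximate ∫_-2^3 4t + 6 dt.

Δt = (3 − (-2))/10 = 0.5.
f(-2) = -2, f(-1.5) = 0, f(-1) = 2, f(-0.5) = 4, f(0) = 6, f(0.5) = 8, f(1) = 10, f(1.5) = 12, f(2) = 14, f(2.5) = 16, f(3) = 18.
T_10 = (Δt/2)·[f(t_0) + 2f(t_1) + ... + 2f(t_{9}) + f(t_10)].
Sum = 40.

40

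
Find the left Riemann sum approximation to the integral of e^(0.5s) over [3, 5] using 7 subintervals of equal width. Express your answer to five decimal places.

Δs = (5 − 3)/7 = 2/7.
Left endpoints: 3, 23/7, 25/7, 27/7, 29/7, 31/7, 33/7.
f(3) ≈ 4.48169, f(23/7) ≈ 5.16992, f(25/7) ≈ 5.96384, f(27/7) ≈ 6.87968, f(29/7) ≈ 7.93615, f(31/7) ≈ 9.15487, f(33/7) ≈ 10.56073.
Sum = Δs · [f(3) + f(23/7) + f(25/7) + ...].
Sum ≈ 14.32768.

14.32768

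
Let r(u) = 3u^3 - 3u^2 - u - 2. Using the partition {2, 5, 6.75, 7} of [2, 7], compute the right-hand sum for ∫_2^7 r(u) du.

2457.35546875

Subinterval widths: 3, 1.75, 0.25.
Right endpoints: 5, 6.75, 7.
r(5) = 293, r(6.75) = 777.203125, r(7) = 873.
Sum = Σ Δu_i · r(u_i).
Sum = 2457.35546875.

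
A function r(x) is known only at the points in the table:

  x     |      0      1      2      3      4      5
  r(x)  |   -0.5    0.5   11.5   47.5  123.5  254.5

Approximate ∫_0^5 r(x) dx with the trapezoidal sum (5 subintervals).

Δx = 1.
T_5 = (1/2)·[(-0.5) + 2·0.5 + 2·11.5 + 2·47.5 + 2·123.5 + 254.5] = 310.

310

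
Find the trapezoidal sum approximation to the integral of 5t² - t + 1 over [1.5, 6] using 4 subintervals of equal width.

346.74609375

Δt = (6 − 1.5)/4 = 1.125.
f(1.5) = 10.75, f(2.625) = 32.828125, f(3.75) = 67.5625, f(4.875) = 114.953125, f(6) = 175.
T_4 = (Δt/2)·[f(t_0) + 2f(t_1) + 2f(t_2) + 2f(t_3) + f(t_4)].
Sum = 346.74609375.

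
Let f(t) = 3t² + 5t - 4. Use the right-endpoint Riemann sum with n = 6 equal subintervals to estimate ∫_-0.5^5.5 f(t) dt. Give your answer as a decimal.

Δt = (5.5 − (-0.5))/6 = 1.
Right endpoints: 0.5, 1.5, 2.5, 3.5, 4.5, 5.5.
f(0.5) = -0.75, f(1.5) = 10.25, f(2.5) = 27.25, f(3.5) = 50.25, f(4.5) = 79.25, f(5.5) = 114.25.
Sum = Δt · [f(0.5) + f(1.5) + f(2.5) + ...].
Sum = 280.5.

280.5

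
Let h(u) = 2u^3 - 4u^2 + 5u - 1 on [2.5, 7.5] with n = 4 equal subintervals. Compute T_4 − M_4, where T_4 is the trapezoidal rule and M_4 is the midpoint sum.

50.78125

T_4 = 1174.6875.
M_4 = 1123.90625.
T_4 − M_4 = 50.78125.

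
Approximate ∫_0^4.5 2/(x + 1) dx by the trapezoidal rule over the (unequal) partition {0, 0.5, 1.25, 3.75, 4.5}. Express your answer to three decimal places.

Subinterval widths: 0.5, 0.75, 2.5, 0.75.
f(0) = 2, f(0.5) = 4/3, f(1.25) = 8/9, f(3.75) = 8/19, f(4.5) = 4/11.
On each subinterval the trapezoid contributes (Δx_i/2)·[f(x_{i-1}) + f(x_i)].
Sum ≈ 3.598.

3.598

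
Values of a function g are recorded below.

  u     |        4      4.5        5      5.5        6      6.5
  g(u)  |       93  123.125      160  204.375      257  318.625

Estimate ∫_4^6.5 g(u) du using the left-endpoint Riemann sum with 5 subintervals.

418.75

Δu = 0.5.
Sum = 0.5·[93 + 123.125 + 160 + 204.375 + 257] = 418.75.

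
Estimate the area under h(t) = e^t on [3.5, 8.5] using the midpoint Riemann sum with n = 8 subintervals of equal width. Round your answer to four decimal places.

4803.0954

Δt = (8.5 − 3.5)/8 = 0.625.
Midpoints: 3.8125, 4.4375, 5.0625, 5.6875, 6.3125, 6.9375, 7.5625, 8.1875.
h(3.8125) ≈ 45.2635, h(4.4375) ≈ 84.5633, h(5.0625) ≈ 157.9850, h(5.6875) ≈ 295.1548, h(6.3125) ≈ 551.4218, h(6.9375) ≈ 1030.1915, h(7.5625) ≈ 1924.6511, h(8.1875) ≈ 3595.7217.
Sum = Δt · [h(3.8125) + h(4.4375) + h(5.0625) + ...].
Sum ≈ 4803.0954.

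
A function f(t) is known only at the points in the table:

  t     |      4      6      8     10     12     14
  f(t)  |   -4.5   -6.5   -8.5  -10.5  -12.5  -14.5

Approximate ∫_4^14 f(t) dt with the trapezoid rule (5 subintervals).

Δt = 2.
T_5 = (2/2)·[(-4.5) + 2·(-6.5) + 2·(-8.5) + 2·(-10.5) + 2·(-12.5) + (-14.5)] = -95.

-95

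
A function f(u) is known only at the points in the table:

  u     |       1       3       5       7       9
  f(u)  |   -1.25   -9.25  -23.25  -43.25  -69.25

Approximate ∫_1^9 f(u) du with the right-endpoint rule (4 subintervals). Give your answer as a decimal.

Δu = 2.
Sum = 2·[(-9.25) + (-23.25) + (-43.25) + (-69.25)] = -290.

-290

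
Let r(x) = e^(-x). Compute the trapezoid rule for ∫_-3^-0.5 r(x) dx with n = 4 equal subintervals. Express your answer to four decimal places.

19.0331

Δx = (-0.5 − (-3))/4 = 0.625.
r(-3) ≈ 20.0855, r(-2.375) ≈ 10.7510, r(-1.75) ≈ 5.7546, r(-1.125) ≈ 3.0802, r(-0.5) ≈ 1.6487.
T_4 = (Δx/2)·[r(x_0) + 2r(x_1) + 2r(x_2) + 2r(x_3) + r(x_4)].
Sum ≈ 19.0331.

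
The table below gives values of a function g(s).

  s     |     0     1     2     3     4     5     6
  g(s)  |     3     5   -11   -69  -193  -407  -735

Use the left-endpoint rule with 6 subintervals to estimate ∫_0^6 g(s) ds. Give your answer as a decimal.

Δs = 1.
Sum = 1·[3 + 5 + (-11) + (-69) + (-193) + (-407)] = -672.

-672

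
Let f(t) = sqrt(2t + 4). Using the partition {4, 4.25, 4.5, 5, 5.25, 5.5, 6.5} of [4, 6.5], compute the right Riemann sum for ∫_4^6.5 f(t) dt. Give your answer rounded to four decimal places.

9.6994

Subinterval widths: 0.25, 0.25, 0.5, 0.25, 0.25, 1.
Right endpoints: 4.25, 4.5, 5, 5.25, 5.5, 6.5.
f(4.25) ≈ 3.5355, f(4.5) ≈ 3.6056, f(5) ≈ 3.7417, f(5.25) ≈ 3.8079, f(5.5) ≈ 3.8730, f(6.5) ≈ 4.1231.
Sum = Σ Δt_i · f(t_i).
Sum ≈ 9.6994.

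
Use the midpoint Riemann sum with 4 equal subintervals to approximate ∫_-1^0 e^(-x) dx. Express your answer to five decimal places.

1.71382

Δx = (0 − (-1))/4 = 0.25.
Midpoints: -0.875, -0.625, -0.375, -0.125.
f(-0.875) ≈ 2.39888, f(-0.625) ≈ 1.86825, f(-0.375) ≈ 1.45499, f(-0.125) ≈ 1.13315.
Sum = Δx · [f(-0.875) + f(-0.625) + f(-0.375) + f(-0.125)].
Sum ≈ 1.71382.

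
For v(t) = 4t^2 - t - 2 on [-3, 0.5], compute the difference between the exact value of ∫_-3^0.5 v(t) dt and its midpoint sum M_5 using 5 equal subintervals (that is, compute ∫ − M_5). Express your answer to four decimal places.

Exact integral: ∫_-3^0.5 v(t) dt ≈ 33.541667.
M_5 = 32.97.
Error ≈ 33.541667 − 32.97 ≈ 0.5717.

0.5717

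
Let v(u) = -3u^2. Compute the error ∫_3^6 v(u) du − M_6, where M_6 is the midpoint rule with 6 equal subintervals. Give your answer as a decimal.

-0.1875

Exact integral: ∫_3^6 v(u) du = -189.
M_6 = -188.8125.
Error = -189 − (-188.8125) = -0.1875.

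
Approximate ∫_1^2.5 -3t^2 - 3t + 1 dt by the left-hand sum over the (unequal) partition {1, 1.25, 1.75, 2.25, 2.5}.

-16.921875

Subinterval widths: 0.25, 0.5, 0.5, 0.25.
Left endpoints: 1, 1.25, 1.75, 2.25.
f(1) = -5, f(1.25) = -7.4375, f(1.75) = -13.4375, f(2.25) = -20.9375.
Sum = Σ Δt_i · f(t_i).
Sum = -16.921875.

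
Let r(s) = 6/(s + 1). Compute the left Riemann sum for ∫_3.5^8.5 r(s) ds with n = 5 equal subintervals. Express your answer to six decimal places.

4.853202

Δs = (8.5 − 3.5)/5 = 1.
Left endpoints: 3.5, 4.5, 5.5, 6.5, 7.5.
r(3.5) = 4/3, r(4.5) = 12/11, r(5.5) = 12/13, r(6.5) = 0.8, r(7.5) = 12/17.
Sum = Δs · [r(3.5) + r(4.5) + r(5.5) + r(6.5) + r(7.5)].
Sum ≈ 4.853202.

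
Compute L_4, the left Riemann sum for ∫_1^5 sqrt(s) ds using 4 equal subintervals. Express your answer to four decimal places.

Δs = (5 − 1)/4 = 1.
Left endpoints: 1, 2, 3, 4.
f(1) ≈ 1.0000, f(2) ≈ 1.4142, f(3) ≈ 1.7321, f(4) ≈ 2.0000.
Sum = Δs · [f(1) + f(2) + f(3) + f(4)].
Sum ≈ 6.1463.

6.1463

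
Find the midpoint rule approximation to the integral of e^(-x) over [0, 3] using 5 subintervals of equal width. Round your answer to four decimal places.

0.9361

Δx = (3 − 0)/5 = 0.6.
Midpoints: 0.3, 0.9, 1.5, 2.1, 2.7.
f(0.3) ≈ 0.7408, f(0.9) ≈ 0.4066, f(1.5) ≈ 0.2231, f(2.1) ≈ 0.1225, f(2.7) ≈ 0.0672.
Sum = Δx · [f(0.3) + f(0.9) + f(1.5) + f(2.1) + f(2.7)].
Sum ≈ 0.9361.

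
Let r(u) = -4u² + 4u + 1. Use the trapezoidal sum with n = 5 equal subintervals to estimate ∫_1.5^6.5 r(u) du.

-280

Δu = (6.5 − 1.5)/5 = 1.
r(1.5) = -2, r(2.5) = -14, r(3.5) = -34, r(4.5) = -62, r(5.5) = -98, r(6.5) = -142.
T_5 = (Δu/2)·[r(u_0) + 2r(u_1) + ... + 2r(u_{4}) + r(u_5)].
Sum = -280.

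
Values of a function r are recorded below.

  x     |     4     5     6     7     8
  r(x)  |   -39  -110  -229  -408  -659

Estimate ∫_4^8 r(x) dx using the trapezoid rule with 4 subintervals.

Δx = 1.
T_4 = (1/2)·[(-39) + 2·(-110) + 2·(-229) + 2·(-408) + (-659)] = -1096.

-1096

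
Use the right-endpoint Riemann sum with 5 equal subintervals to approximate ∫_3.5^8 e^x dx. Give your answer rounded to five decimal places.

4470.71560

Δx = (8 − 3.5)/5 = 0.9.
Right endpoints: 4.4, 5.3, 6.2, 7.1, 8.
f(4.4) ≈ 81.45087, f(5.3) ≈ 200.33681, f(6.2) ≈ 492.74904, f(7.1) ≈ 1211.96707, f(8) ≈ 2980.95799.
Sum = Δx · [f(4.4) + f(5.3) + f(6.2) + f(7.1) + f(8)].
Sum ≈ 4470.71560.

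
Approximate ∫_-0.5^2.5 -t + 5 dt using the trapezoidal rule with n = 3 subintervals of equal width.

12

Δt = (2.5 − (-0.5))/3 = 1.
f(-0.5) = 5.5, f(0.5) = 4.5, f(1.5) = 3.5, f(2.5) = 2.5.
T_3 = (Δt/2)·[f(t_0) + 2f(t_1) + 2f(t_2) + f(t_3)].
Sum = 12.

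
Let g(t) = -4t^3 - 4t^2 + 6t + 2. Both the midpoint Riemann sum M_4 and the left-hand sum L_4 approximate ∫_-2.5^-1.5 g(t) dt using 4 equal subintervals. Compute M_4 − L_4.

M_4 = 7.5625.
L_4 = 11.25.
M_4 − L_4 = -3.6875.

-3.6875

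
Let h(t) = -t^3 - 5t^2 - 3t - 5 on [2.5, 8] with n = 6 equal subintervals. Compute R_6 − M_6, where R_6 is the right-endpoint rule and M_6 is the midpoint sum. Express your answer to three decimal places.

R_6 ≈ -2339.04528.
M_6 ≈ -1947.65965.
R_6 − M_6 ≈ -391.386.

-391.386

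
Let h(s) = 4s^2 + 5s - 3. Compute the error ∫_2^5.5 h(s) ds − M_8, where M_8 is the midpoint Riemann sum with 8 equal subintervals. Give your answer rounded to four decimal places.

0.2233

Exact integral: ∫_2^5.5 h(s) ds ≈ 266.291667.
M_8 ≈ 266.068359.
Error ≈ 266.291667 − 266.068359 ≈ 0.2233.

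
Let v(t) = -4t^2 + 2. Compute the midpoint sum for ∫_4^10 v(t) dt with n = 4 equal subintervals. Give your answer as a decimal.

Δt = (10 − 4)/4 = 1.5.
Midpoints: 4.75, 6.25, 7.75, 9.25.
v(4.75) = -88.25, v(6.25) = -154.25, v(7.75) = -238.25, v(9.25) = -340.25.
Sum = Δt · [v(4.75) + v(6.25) + v(7.75) + v(9.25)].
Sum = -1231.5.

-1231.5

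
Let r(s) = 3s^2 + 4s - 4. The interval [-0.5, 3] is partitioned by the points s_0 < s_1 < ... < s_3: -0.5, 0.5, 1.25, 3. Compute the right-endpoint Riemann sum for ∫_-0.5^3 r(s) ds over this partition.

64.265625

Subinterval widths: 1, 0.75, 1.75.
Right endpoints: 0.5, 1.25, 3.
r(0.5) = -1.25, r(1.25) = 5.6875, r(3) = 35.
Sum = Σ Δs_i · r(s_i).
Sum = 64.265625.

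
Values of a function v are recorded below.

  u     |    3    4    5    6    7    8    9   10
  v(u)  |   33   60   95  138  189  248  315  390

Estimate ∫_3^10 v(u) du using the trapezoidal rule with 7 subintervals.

1256.5

Δu = 1.
T_7 = (1/2)·[33 + 2·60 + 2·95 + 2·138 + 2·189 + 2·248 + 2·315 + 390] = 1256.5.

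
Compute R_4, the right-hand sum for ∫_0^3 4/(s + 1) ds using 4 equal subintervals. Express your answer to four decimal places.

4.5874

Δs = (3 − 0)/4 = 0.75.
Right endpoints: 0.75, 1.5, 2.25, 3.
f(0.75) = 16/7, f(1.5) = 1.6, f(2.25) = 16/13, f(3) = 1.
Sum = Δs · [f(0.75) + f(1.5) + f(2.25) + f(3)].
Sum ≈ 4.5874.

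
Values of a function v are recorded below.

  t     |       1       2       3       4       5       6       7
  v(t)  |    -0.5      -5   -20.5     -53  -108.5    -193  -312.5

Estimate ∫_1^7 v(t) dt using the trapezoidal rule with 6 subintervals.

-536.5

Δt = 1.
T_6 = (1/2)·[(-0.5) + 2·(-5) + 2·(-20.5) + 2·(-53) + 2·(-108.5) + 2·(-193) + (-312.5)] = -536.5.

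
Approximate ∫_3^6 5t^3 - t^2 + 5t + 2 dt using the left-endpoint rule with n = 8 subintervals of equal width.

Δt = (6 − 3)/8 = 0.375.
Left endpoints: 3, 3.375, 3.75, 4.125, 4.5, 4.875, 5.25, 5.625.
f(3) = 143, f(3.375) = 102247/512, f(3.75) = 270.359375, f(4.125) = 182557/512, f(4.5) = 459.875, f(4.875) = 297931/512, f(5.25) = 724.203125, f(5.625) = 454849/512.
Sum = Δt · [f(3) + f(3.375) + f(3.75) + ...].
Sum = 1358.98828125.

1358.98828125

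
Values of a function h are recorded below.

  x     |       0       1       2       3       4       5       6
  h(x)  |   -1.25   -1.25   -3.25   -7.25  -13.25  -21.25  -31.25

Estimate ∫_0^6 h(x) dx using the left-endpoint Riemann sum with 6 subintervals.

Δx = 1.
Sum = 1·[(-1.25) + (-1.25) + (-3.25) + (-7.25) + (-13.25) + (-21.25)] = -47.5.

-47.5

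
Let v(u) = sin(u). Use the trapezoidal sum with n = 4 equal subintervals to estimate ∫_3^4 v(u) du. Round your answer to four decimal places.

-0.3346

Δu = (4 − 3)/4 = 0.25.
v(3) ≈ 0.1411, v(3.25) ≈ -0.1082, v(3.5) ≈ -0.3508, v(3.75) ≈ -0.5716, v(4) ≈ -0.7568.
T_4 = (Δu/2)·[v(u_0) + 2v(u_1) + 2v(u_2) + 2v(u_3) + v(u_4)].
Sum ≈ -0.3346.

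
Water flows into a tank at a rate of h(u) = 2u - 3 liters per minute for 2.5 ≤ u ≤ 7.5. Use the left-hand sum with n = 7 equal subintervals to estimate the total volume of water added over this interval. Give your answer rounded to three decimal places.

31.429

Δu = (7.5 − 2.5)/7 = 5/7.
Left endpoints: 2.5, 45/14, 55/14, 65/14, 75/14, 85/14, 95/14.
h(2.5) = 2, h(45/14) = 24/7, h(55/14) = 34/7, h(65/14) = 44/7, h(75/14) = 54/7, h(85/14) = 64/7, h(95/14) = 74/7.
Sum = Δu · [h(2.5) + h(45/14) + h(55/14) + ...].
Sum ≈ 31.429.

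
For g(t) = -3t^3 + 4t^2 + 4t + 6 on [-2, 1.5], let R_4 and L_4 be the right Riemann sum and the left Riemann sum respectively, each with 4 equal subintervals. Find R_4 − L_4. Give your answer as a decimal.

-23.734375

R_4 ≈ 31.79395.
L_4 ≈ 55.52832.
R_4 − L_4 = -23.734375.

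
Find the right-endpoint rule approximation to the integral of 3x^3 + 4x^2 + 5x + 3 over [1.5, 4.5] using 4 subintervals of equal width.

614.8125

Δx = (4.5 − 1.5)/4 = 0.75.
Right endpoints: 2.25, 3, 3.75, 4.5.
f(2.25) = 68.671875, f(3) = 135, f(3.75) = 236.203125, f(4.5) = 379.875.
Sum = Δx · [f(2.25) + f(3) + f(3.75) + f(4.5)].
Sum = 614.8125.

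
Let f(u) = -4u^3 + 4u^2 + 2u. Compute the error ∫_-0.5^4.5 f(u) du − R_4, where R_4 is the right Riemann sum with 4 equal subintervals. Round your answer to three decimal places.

Exact integral: ∫_-0.5^4.5 f(u) du ≈ -268.33333.
R_4 = -466.25.
Error ≈ -268.33333 − (-466.25) ≈ 197.917.

197.917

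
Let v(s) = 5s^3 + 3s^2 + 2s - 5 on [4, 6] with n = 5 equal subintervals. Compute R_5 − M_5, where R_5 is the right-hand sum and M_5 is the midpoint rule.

R_5 = 1630.96.
M_5 = 1459.92.
R_5 − M_5 = 171.04.

171.04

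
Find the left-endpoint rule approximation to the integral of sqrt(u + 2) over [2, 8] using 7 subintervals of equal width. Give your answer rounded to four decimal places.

15.2448

Δu = (8 − 2)/7 = 6/7.
Left endpoints: 2, 20/7, 26/7, 32/7, 38/7, 44/7, 50/7.
f(2) ≈ 2.0000, f(20/7) ≈ 2.2039, f(26/7) ≈ 2.3905, f(32/7) ≈ 2.5635, f(38/7) ≈ 2.7255, f(44/7) ≈ 2.8785, f(50/7) ≈ 3.0237.
Sum = Δu · [f(2) + f(20/7) + f(26/7) + ...].
Sum ≈ 15.2448.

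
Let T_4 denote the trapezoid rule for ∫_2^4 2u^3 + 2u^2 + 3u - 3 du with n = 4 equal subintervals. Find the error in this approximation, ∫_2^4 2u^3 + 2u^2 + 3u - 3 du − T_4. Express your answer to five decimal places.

Exact integral: ∫_2^4 f(u) du ≈ 169.3333333.
T_4 = 171.
Error ≈ 169.3333333 − 171 ≈ -1.66667.

-1.66667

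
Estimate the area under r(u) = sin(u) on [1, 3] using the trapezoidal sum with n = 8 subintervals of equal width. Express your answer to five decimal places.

Δu = (3 − 1)/8 = 0.25.
r(1) ≈ 0.84147, r(1.25) ≈ 0.94898, r(1.5) ≈ 0.99749, r(1.75) ≈ 0.98399, r(2) ≈ 0.90930, r(2.25) ≈ 0.77807, r(2.5) ≈ 0.59847, r(2.75) ≈ 0.38166, r(3) ≈ 0.14112.
T_8 = (Δu/2)·[r(u_0) + 2r(u_1) + ... + 2r(u_{7}) + r(u_8)].
Sum ≈ 1.52232.

1.52232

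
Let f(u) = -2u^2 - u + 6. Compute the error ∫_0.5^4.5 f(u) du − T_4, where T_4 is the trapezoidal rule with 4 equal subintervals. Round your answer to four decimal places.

Exact integral: ∫_0.5^4.5 f(u) du ≈ -46.666667.
T_4 = -48.
Error ≈ -46.666667 − (-48) ≈ 1.3333.

1.3333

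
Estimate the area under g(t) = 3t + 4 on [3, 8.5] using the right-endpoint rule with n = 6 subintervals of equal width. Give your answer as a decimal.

124.4375

Δt = (8.5 − 3)/6 = 11/12.
Right endpoints: 47/12, 29/6, 5.75, 20/3, 91/12, 8.5.
g(47/12) = 15.75, g(29/6) = 18.5, g(5.75) = 21.25, g(20/3) = 24, g(91/12) = 26.75, g(8.5) = 29.5.
Sum = Δt · [g(47/12) + g(29/6) + g(5.75) + ...].
Sum = 124.4375.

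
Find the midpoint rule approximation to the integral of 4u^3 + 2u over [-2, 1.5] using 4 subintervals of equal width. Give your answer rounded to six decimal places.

-12.017578

Δu = (1.5 − (-2))/4 = 0.875.
Midpoints: -1.5625, -0.6875, 0.1875, 1.0625.
f(-1.5625) = -18825/1024, f(-0.6875) = -2739/1024, f(0.1875) = 411/1024, f(1.0625) = 7089/1024.
Sum = Δu · [f(-1.5625) + f(-0.6875) + f(0.1875) + f(1.0625)].
Sum ≈ -12.017578.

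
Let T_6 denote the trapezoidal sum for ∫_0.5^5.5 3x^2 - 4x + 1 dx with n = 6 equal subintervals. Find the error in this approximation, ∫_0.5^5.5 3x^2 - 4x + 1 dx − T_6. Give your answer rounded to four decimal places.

Exact integral: ∫_0.5^5.5 f(x) dx = 111.25.
T_6 ≈ 112.986111.
Error ≈ 111.25 − 112.986111 ≈ -1.7361.

-1.7361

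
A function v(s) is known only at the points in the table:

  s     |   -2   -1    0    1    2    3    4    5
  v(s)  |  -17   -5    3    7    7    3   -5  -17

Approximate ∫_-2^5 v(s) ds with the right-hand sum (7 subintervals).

-7

Δs = 1.
Sum = 1·[(-5) + 3 + 7 + 7 + 3 + (-5) + (-17)] = -7.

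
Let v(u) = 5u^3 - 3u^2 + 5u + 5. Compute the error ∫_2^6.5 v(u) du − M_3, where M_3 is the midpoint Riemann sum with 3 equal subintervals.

Exact integral: ∫_2^6.5 v(u) du = 2062.828125.
M_3 = 2011.5703125.
Error = 2062.828125 − 2011.5703125 = 51.2578125.

51.2578125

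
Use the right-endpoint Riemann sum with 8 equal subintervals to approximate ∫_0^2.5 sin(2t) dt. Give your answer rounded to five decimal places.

0.19660

Δt = (2.5 − 0)/8 = 0.3125.
Right endpoints: 0.3125, 0.625, 0.9375, 1.25, 1.5625, 1.875, 2.1875, 2.5.
f(0.3125) ≈ 0.58510, f(0.625) ≈ 0.94898, f(0.9375) ≈ 0.95409, f(1.25) ≈ 0.59847, f(1.5625) ≈ 0.01659, f(1.875) ≈ -0.57156, f(2.1875) ≈ -0.94362, f(2.5) ≈ -0.95892.
Sum = Δt · [f(0.3125) + f(0.625) + f(0.9375) + ...].
Sum ≈ 0.19660.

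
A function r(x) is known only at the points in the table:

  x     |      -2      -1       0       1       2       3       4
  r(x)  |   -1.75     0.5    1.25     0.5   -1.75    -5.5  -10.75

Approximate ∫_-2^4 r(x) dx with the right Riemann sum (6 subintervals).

Δx = 1.
Sum = 1·[0.5 + 1.25 + 0.5 + (-1.75) + (-5.5) + (-10.75)] = -15.75.

-15.75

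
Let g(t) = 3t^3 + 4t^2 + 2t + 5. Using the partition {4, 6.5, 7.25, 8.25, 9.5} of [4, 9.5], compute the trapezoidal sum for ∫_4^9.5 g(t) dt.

7254.0703125

Subinterval widths: 2.5, 0.75, 1, 1.25.
g(4) = 269, g(6.5) = 1010.875, g(7.25) = 1372.984375, g(8.25) = 1978.296875, g(9.5) = 2957.125.
On each subinterval the trapezoid contributes (Δt_i/2)·[g(t_{i-1}) + g(t_i)].
Sum = 7254.0703125.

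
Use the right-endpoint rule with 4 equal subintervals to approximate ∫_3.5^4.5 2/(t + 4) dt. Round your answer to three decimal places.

0.246

Δt = (4.5 − 3.5)/4 = 0.25.
Right endpoints: 3.75, 4, 4.25, 4.5.
f(3.75) = 8/31, f(4) = 0.25, f(4.25) = 8/33, f(4.5) = 4/17.
Sum = Δt · [f(3.75) + f(4) + f(4.25) + f(4.5)].
Sum ≈ 0.246.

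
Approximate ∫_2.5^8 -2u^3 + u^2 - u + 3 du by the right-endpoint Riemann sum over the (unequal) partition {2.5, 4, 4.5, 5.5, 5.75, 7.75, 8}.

-2636.2890625

Subinterval widths: 1.5, 0.5, 1, 0.25, 2, 0.25.
Right endpoints: 4, 4.5, 5.5, 5.75, 7.75, 8.
f(4) = -113, f(4.5) = -163.5, f(5.5) = -305, f(5.75) = -349.90625, f(7.75) = -875.65625, f(8) = -965.
Sum = Σ Δu_i · f(u_i).
Sum = -2636.2890625.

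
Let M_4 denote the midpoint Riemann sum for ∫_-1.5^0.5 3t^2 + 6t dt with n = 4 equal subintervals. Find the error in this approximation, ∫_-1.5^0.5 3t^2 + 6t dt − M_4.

0.125

Exact integral: ∫_-1.5^0.5 f(t) dt = -2.5.
M_4 = -2.625.
Error = -2.5 − (-2.625) = 0.125.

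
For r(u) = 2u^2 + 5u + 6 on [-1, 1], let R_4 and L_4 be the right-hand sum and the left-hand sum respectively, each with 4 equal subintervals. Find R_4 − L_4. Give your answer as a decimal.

5

R_4 = 16.
L_4 = 11.
R_4 − L_4 = 5.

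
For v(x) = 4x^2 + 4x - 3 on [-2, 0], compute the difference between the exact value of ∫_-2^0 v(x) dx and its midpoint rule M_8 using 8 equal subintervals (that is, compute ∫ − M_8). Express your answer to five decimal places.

Exact integral: ∫_-2^0 v(x) dx ≈ -3.3333333.
M_8 = -3.375.
Error ≈ -3.3333333 − (-3.375) ≈ 0.04167.

0.04167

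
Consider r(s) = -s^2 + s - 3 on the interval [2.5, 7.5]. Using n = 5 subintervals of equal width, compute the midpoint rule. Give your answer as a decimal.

Δs = (7.5 − 2.5)/5 = 1.
Midpoints: 3, 4, 5, 6, 7.
r(3) = -9, r(4) = -15, r(5) = -23, r(6) = -33, r(7) = -45.
Sum = Δs · [r(3) + r(4) + r(5) + r(6) + r(7)].
Sum = -125.

-125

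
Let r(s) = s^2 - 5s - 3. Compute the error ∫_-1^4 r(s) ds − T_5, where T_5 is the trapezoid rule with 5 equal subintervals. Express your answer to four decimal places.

Exact integral: ∫_-1^4 r(s) ds ≈ -30.833333.
T_5 = -30.
Error ≈ -30.833333 − (-30) ≈ -0.8333.

-0.8333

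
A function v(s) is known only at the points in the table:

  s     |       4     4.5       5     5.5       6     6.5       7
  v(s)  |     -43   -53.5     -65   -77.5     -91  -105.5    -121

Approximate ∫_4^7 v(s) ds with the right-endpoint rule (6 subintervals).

-256.75

Δs = 0.5.
Sum = 0.5·[(-53.5) + (-65) + (-77.5) + (-91) + (-105.5) + (-121)] = -256.75.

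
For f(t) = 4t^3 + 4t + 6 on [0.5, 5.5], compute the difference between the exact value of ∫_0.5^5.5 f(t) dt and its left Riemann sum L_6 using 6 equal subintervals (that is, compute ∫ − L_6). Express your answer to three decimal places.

264.583

Exact integral: ∫_0.5^5.5 f(t) dt = 1005.
L_6 ≈ 740.41667.
Error ≈ 1005 − 740.41667 ≈ 264.583.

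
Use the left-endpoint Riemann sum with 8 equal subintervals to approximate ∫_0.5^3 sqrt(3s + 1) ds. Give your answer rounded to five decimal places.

5.89797

Δs = (3 − 0.5)/8 = 0.3125.
Left endpoints: 0.5, 0.8125, 1.125, 1.4375, 1.75, 2.0625, 2.375, 2.6875.
f(0.5) ≈ 1.58114, f(0.8125) ≈ 1.85405, f(1.125) ≈ 2.09165, f(1.4375) ≈ 2.30489, f(1.75) ≈ 2.50000, f(2.0625) ≈ 2.68095, f(2.375) ≈ 2.85044, f(2.6875) ≈ 3.01040.
Sum = Δs · [f(0.5) + f(0.8125) + f(1.125) + ...].
Sum ≈ 5.89797.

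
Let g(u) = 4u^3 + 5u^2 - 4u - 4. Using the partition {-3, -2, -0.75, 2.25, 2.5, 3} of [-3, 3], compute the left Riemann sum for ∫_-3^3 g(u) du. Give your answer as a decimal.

Subinterval widths: 1, 1.25, 3, 0.25, 0.5.
Left endpoints: -3, -2, -0.75, 2.25, 2.5.
g(-3) = -55, g(-2) = -8, g(-0.75) = 0.125, g(2.25) = 57.875, g(2.5) = 79.75.
Sum = Σ Δu_i · g(u_i).
Sum = -10.28125.

-10.28125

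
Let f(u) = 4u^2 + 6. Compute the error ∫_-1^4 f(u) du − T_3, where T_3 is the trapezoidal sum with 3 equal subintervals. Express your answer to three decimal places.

Exact integral: ∫_-1^4 f(u) du ≈ 116.66667.
T_3 ≈ 125.92593.
Error ≈ 116.66667 − 125.92593 ≈ -9.259.

-9.259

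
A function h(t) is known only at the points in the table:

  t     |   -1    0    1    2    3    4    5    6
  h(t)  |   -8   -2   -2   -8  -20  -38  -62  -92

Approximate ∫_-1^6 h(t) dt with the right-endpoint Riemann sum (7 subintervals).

Δt = 1.
Sum = 1·[(-2) + (-2) + (-8) + (-20) + (-38) + (-62) + (-92)] = -224.

-224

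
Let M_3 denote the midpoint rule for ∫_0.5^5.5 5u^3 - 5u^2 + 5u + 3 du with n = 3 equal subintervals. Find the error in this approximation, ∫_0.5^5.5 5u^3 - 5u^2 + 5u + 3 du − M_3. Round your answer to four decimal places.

46.2963

Exact integral: ∫_0.5^5.5 f(u) du ≈ 956.666667.
M_3 ≈ 910.370370.
Error ≈ 956.666667 − 910.370370 ≈ 46.2963.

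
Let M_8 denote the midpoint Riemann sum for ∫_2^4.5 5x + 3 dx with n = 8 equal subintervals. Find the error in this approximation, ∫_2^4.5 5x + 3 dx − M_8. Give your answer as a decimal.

0

Exact integral: ∫_2^4.5 f(x) dx = 48.125.
M_8 = 48.125.
Error = 48.125 − 48.125 = 0.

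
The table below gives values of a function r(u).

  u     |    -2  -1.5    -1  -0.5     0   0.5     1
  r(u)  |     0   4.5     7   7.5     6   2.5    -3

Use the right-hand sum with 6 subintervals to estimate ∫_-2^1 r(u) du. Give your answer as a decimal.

Δu = 0.5.
Sum = 0.5·[4.5 + 7 + 7.5 + 6 + 2.5 + (-3)] = 12.25.

12.25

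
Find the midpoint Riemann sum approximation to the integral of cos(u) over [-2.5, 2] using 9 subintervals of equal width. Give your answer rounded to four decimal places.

Δu = (2 − (-2.5))/9 = 0.5.
Midpoints: -2.25, -1.75, -1.25, -0.75, -0.25, 0.25, 0.75, 1.25, 1.75.
f(-2.25) ≈ -0.6282, f(-1.75) ≈ -0.1782, f(-1.25) ≈ 0.3153, f(-0.75) ≈ 0.7317, f(-0.25) ≈ 0.9689, f(0.25) ≈ 0.9689, f(0.75) ≈ 0.7317, f(1.25) ≈ 0.3153, f(1.75) ≈ -0.1782.
Sum = Δu · [f(-2.25) + f(-1.75) + f(-1.25) + ...].
Sum ≈ 1.5236.

1.5236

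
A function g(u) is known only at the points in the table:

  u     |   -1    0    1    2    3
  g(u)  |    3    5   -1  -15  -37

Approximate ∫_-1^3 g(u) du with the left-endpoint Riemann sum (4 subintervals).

Δu = 1.
Sum = 1·[3 + 5 + (-1) + (-15)] = -8.

-8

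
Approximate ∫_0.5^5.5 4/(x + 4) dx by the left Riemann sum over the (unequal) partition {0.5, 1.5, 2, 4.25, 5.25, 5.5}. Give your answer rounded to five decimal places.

Subinterval widths: 1, 0.5, 2.25, 1, 0.25.
Left endpoints: 0.5, 1.5, 2, 4.25, 5.25.
f(0.5) = 8/9, f(1.5) = 8/11, f(2) = 2/3, f(4.25) = 16/33, f(5.25) = 16/37.
Sum = Σ Δx_i · f(x_i).
Sum ≈ 3.34548.

3.34548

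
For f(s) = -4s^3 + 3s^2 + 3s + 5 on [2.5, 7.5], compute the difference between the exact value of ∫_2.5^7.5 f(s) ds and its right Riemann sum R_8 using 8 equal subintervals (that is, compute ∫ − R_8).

474.8046875

Exact integral: ∫_2.5^7.5 f(s) ds = -2618.75.
R_8 = -3093.5546875.
Error = -2618.75 − (-3093.5546875) = 474.8046875.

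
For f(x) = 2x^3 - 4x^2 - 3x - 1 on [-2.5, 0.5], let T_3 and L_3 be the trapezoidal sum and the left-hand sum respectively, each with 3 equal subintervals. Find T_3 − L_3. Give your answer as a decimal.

23.25

T_3 = -39.5.
L_3 = -62.75.
T_3 − L_3 = 23.25.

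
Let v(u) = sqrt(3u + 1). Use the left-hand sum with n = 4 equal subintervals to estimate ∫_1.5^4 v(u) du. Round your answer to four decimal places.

7.1486

Δu = (4 − 1.5)/4 = 0.625.
Left endpoints: 1.5, 2.125, 2.75, 3.375.
v(1.5) ≈ 2.3452, v(2.125) ≈ 2.7157, v(2.75) ≈ 3.0414, v(3.375) ≈ 3.3354.
Sum = Δu · [v(1.5) + v(2.125) + v(2.75) + v(3.375)].
Sum ≈ 7.1486.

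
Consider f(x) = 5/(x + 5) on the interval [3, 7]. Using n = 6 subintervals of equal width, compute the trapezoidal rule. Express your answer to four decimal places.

Δx = (7 − 3)/6 = 2/3.
f(3) = 0.625, f(11/3) = 15/26, f(13/3) = 15/28, f(5) = 0.5, f(17/3) = 0.46875, f(19/3) = 15/34, f(7) = 5/12.
T_6 = (Δx/2)·[f(x_0) + 2f(x_1) + ... + 2f(x_{5}) + f(x_6)].
Sum ≈ 2.0289.

2.0289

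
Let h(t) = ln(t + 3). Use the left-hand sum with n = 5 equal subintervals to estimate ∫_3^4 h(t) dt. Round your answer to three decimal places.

Δt = (4 − 3)/5 = 0.2.
Left endpoints: 3, 3.2, 3.4, 3.6, 3.8.
h(3) ≈ 1.792, h(3.2) ≈ 1.825, h(3.4) ≈ 1.856, h(3.6) ≈ 1.887, h(3.8) ≈ 1.917.
Sum = Δt · [h(3) + h(3.2) + h(3.4) + h(3.6) + h(3.8)].
Sum ≈ 1.855.

1.855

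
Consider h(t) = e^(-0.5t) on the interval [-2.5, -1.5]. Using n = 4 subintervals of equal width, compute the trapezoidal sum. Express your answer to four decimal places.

Δt = (-1.5 − (-2.5))/4 = 0.25.
h(-2.5) ≈ 3.4903, h(-2.25) ≈ 3.0802, h(-2) ≈ 2.7183, h(-1.75) ≈ 2.3989, h(-1.5) ≈ 2.1170.
T_4 = (Δt/2)·[h(t_0) + 2h(t_1) + 2h(t_2) + 2h(t_3) + h(t_4)].
Sum ≈ 2.7503.

2.7503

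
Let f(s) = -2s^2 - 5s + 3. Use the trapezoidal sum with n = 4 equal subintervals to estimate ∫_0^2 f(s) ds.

-9.5

Δs = (2 − 0)/4 = 0.5.
f(0) = 3, f(0.5) = 0, f(1) = -4, f(1.5) = -9, f(2) = -15.
T_4 = (Δs/2)·[f(s_0) + 2f(s_1) + 2f(s_2) + 2f(s_3) + f(s_4)].
Sum = -9.5.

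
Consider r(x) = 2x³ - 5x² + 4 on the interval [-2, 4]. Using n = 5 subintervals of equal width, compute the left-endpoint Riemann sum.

-24.96

Δx = (4 − (-2))/5 = 1.2.
Left endpoints: -2, -0.8, 0.4, 1.6, 2.8.
r(-2) = -32, r(-0.8) = -0.224, r(0.4) = 3.328, r(1.6) = -0.608, r(2.8) = 8.704.
Sum = Δx · [r(-2) + r(-0.8) + r(0.4) + r(1.6) + r(2.8)].
Sum = -24.96.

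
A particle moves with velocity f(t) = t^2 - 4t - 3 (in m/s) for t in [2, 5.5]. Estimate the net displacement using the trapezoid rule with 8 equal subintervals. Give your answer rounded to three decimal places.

-10.097

Δt = (5.5 − 2)/8 = 0.4375.
f(2) = -7, f(2.4375) = -6.80859375, f(2.875) = -6.234375, f(3.3125) = -5.27734375, f(3.75) = -3.9375, f(4.1875) = -2.21484375, f(4.625) = -0.109375, f(5.0625) = 2.37890625, f(5.5) = 5.25.
T_8 = (Δt/2)·[f(t_0) + 2f(t_1) + ... + 2f(t_{7}) + f(t_8)].
Sum ≈ -10.097.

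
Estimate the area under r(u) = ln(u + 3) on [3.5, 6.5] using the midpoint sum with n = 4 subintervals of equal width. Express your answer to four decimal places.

6.2217

Δu = (6.5 − 3.5)/4 = 0.75.
Midpoints: 3.875, 4.625, 5.375, 6.125.
r(3.875) ≈ 1.9279, r(4.625) ≈ 2.0314, r(5.375) ≈ 2.1253, r(6.125) ≈ 2.2110.
Sum = Δu · [r(3.875) + r(4.625) + r(5.375) + r(6.125)].
Sum ≈ 6.2217.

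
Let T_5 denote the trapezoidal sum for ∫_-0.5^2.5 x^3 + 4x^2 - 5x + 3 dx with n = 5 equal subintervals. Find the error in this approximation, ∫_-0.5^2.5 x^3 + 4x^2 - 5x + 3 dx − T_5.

-1.26

Exact integral: ∫_-0.5^2.5 f(x) dx = 24.75.
T_5 = 26.01.
Error = 24.75 − 26.01 = -1.26.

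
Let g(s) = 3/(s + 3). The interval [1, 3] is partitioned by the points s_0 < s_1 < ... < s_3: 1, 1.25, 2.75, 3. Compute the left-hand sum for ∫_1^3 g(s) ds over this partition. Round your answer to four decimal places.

1.3768

Subinterval widths: 0.25, 1.5, 0.25.
Left endpoints: 1, 1.25, 2.75.
g(1) = 0.75, g(1.25) = 12/17, g(2.75) = 12/23.
Sum = Σ Δs_i · g(s_i).
Sum ≈ 1.3768.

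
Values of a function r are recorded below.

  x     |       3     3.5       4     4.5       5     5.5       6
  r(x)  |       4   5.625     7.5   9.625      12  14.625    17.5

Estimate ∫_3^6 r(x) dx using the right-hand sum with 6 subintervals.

Δx = 0.5.
Sum = 0.5·[5.625 + 7.5 + 9.625 + 12 + 14.625 + 17.5] = 33.4375.

33.4375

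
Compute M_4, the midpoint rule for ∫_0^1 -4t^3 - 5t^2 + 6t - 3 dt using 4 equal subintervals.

-2.609375

Δt = (1 − 0)/4 = 0.25.
Midpoints: 0.125, 0.375, 0.625, 0.875.
f(0.125) = -2.3359375, f(0.375) = -1.6640625, f(0.625) = -2.1796875, f(0.875) = -4.2578125.
Sum = Δt · [f(0.125) + f(0.375) + f(0.625) + f(0.875)].
Sum = -2.609375.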